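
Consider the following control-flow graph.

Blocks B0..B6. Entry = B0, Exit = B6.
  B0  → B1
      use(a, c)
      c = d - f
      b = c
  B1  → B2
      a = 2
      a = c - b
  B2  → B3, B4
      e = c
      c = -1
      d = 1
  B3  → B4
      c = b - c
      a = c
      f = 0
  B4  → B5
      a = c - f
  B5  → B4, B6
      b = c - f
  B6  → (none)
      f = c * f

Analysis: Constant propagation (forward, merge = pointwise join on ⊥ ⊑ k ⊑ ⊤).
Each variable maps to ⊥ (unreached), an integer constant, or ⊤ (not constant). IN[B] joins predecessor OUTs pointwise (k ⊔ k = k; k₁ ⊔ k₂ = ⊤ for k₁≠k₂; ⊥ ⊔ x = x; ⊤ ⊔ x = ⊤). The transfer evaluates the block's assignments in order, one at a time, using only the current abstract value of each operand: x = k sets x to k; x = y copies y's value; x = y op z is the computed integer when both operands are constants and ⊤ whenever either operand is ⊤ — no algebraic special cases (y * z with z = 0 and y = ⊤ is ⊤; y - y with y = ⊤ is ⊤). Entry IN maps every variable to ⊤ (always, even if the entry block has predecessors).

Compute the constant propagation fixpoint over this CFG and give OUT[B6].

Fixpoint table:
  B0: | IN=(all ⊤) | OUT=(all ⊤)
  B1: | IN=(all ⊤) | OUT=(all ⊤)
  B2: | IN=(all ⊤) | OUT={c:-1, d:1; rest ⊤}
  B3: | IN={c:-1, d:1; rest ⊤} | OUT={d:1, f:0; rest ⊤}
  B4: | IN={d:1; rest ⊤} | OUT={d:1; rest ⊤}
  B5: | IN={d:1; rest ⊤} | OUT={d:1; rest ⊤}
  B6: | IN={d:1; rest ⊤} | OUT={d:1; rest ⊤}

Merge at B6: IN[B6] = OUT[B5] = {a: ⊤, b: ⊤, c: ⊤, d: 1, e: ⊤, f: ⊤}
Applying B6's transfer function to that IN value gives OUT[B6] (row B6 above).

Answer: {a: ⊤, b: ⊤, c: ⊤, d: 1, e: ⊤, f: ⊤}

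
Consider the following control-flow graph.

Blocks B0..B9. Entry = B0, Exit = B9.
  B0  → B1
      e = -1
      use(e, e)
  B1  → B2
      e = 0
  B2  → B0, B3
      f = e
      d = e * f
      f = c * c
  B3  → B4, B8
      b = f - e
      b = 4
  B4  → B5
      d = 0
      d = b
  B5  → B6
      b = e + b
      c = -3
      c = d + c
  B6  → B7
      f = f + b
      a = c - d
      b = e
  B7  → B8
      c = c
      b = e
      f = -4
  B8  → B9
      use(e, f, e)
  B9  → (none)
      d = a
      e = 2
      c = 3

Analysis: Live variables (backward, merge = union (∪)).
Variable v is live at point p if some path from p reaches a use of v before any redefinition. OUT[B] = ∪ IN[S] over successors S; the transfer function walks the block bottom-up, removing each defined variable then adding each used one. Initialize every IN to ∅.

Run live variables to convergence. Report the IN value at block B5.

Per-block solution:
  B0: | IN={a, c} | OUT={a, c}
  B1: | IN={a, c} | OUT={a, c, e}
  B2: | IN={a, c, e} | OUT={a, c, e, f}
  B3: | IN={a, e, f} | OUT={a, b, e, f}
  B4: | IN={b, e, f} | OUT={b, d, e, f}
  B5: | IN={b, d, e, f} | OUT={b, c, d, e, f}
  B6: | IN={b, c, d, e, f} | OUT={a, c, e}
  B7: | IN={a, c, e} | OUT={a, e, f}
  B8: | IN={a, e, f} | OUT={a}
  B9: | IN={a} | OUT={}

Merge at B5: OUT[B5] = IN[B6] = {b, c, d, e, f}
Applying B5's transfer function to that OUT value gives IN[B5] (row B5 above).

Answer: {b, d, e, f}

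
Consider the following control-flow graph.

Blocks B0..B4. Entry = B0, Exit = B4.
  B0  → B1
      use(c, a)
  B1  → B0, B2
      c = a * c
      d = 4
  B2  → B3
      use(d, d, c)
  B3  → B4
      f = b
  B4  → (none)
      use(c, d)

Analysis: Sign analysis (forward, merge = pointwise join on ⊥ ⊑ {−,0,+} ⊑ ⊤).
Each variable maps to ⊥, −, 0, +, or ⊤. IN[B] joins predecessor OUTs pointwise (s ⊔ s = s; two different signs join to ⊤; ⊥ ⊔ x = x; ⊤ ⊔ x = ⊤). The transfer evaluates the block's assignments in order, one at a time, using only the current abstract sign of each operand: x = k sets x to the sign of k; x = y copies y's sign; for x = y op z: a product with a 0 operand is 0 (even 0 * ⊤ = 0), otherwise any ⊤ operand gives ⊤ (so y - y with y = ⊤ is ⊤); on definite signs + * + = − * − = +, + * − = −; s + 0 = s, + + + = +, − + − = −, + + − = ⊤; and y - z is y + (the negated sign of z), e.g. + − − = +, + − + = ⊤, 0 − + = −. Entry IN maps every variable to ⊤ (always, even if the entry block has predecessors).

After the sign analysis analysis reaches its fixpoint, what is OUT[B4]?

Per-block solution:
  B0: | IN=(all ⊤) | OUT=(all ⊤)
  B1: | IN=(all ⊤) | OUT={d:+; rest ⊤}
  B2: | IN={d:+; rest ⊤} | OUT={d:+; rest ⊤}
  B3: | IN={d:+; rest ⊤} | OUT={d:+; rest ⊤}
  B4: | IN={d:+; rest ⊤} | OUT={d:+; rest ⊤}

Merge at B4: IN[B4] = OUT[B3] = {a: ⊤, b: ⊤, c: ⊤, d: +, e: ⊤, f: ⊤}
Applying B4's transfer function to that IN value gives OUT[B4] (row B4 above).

Answer: {a: ⊤, b: ⊤, c: ⊤, d: +, e: ⊤, f: ⊤}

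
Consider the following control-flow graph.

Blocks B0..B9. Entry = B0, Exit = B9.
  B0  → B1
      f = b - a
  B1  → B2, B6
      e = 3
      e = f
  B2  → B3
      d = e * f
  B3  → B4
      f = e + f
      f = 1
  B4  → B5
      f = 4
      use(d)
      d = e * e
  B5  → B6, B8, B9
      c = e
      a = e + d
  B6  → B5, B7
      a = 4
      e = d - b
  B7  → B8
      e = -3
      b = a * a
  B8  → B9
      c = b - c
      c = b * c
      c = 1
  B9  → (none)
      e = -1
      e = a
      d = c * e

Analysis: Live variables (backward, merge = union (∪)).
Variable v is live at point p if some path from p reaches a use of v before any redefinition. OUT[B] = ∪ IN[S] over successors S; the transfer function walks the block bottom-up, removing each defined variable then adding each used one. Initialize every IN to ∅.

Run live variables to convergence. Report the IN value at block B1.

Answer: {b, c, d, f}

Trace:
Fixpoint table:
  B0:   IN={a, b, c, d}   OUT={b, c, d, f}
  B1:   IN={b, c, d, f}   OUT={b, c, d, e, f}
  B2:   IN={b, e, f}   OUT={b, d, e, f}
  B3:   IN={b, d, e, f}   OUT={b, d, e}
  B4:   IN={b, d, e}   OUT={b, d, e}
  B5:   IN={b, d, e}   OUT={a, b, c, d}
  B6:   IN={b, c, d}   OUT={a, b, c, d, e}
  B7:   IN={a, c}   OUT={a, b, c}
  B8:   IN={a, b, c}   OUT={a, c}
  B9:   IN={a, c}   OUT={}

Merge at B1: OUT[B1] = IN[B2] ⊔ IN[B6] = {b, c, d, e, f}
Applying B1's transfer function to that OUT value gives IN[B1] (row B1 above).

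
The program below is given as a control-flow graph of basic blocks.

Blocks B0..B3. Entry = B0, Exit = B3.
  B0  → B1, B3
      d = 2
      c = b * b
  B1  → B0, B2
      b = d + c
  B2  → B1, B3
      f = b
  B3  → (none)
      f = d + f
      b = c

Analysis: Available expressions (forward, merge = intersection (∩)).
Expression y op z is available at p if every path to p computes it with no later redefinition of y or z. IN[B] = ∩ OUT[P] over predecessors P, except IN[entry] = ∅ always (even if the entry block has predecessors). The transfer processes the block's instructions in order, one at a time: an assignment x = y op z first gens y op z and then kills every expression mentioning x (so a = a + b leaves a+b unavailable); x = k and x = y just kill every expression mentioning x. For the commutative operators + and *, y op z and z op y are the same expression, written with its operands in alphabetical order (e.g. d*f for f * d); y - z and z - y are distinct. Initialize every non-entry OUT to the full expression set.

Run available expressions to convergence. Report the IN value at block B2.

Answer: {c+d}

Derivation:
Converged values:
  B0:   IN={}   OUT={b*b}
  B1:   IN={}   OUT={c+d}
  B2:   IN={c+d}   OUT={c+d}
  B3:   IN={}   OUT={}

Merge at B2: IN[B2] = OUT[B1] = {c+d}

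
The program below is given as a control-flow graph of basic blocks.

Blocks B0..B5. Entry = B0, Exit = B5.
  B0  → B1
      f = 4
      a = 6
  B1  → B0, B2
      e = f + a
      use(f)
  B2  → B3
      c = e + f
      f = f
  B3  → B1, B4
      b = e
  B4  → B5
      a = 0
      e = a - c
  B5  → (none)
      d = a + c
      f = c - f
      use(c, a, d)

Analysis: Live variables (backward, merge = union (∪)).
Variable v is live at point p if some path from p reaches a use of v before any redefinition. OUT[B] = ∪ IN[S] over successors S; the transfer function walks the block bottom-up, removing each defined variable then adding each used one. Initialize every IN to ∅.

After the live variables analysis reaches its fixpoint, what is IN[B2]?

Per-block solution:
  B0:   IN={}   OUT={a, f}
  B1:   IN={a, f}   OUT={a, e, f}
  B2:   IN={a, e, f}   OUT={a, c, e, f}
  B3:   IN={a, c, e, f}   OUT={a, c, f}
  B4:   IN={c, f}   OUT={a, c, f}
  B5:   IN={a, c, f}   OUT={}

Merge at B2: OUT[B2] = IN[B3] = {a, c, e, f}
Applying B2's transfer function to that OUT value gives IN[B2] (row B2 above).

Answer: {a, e, f}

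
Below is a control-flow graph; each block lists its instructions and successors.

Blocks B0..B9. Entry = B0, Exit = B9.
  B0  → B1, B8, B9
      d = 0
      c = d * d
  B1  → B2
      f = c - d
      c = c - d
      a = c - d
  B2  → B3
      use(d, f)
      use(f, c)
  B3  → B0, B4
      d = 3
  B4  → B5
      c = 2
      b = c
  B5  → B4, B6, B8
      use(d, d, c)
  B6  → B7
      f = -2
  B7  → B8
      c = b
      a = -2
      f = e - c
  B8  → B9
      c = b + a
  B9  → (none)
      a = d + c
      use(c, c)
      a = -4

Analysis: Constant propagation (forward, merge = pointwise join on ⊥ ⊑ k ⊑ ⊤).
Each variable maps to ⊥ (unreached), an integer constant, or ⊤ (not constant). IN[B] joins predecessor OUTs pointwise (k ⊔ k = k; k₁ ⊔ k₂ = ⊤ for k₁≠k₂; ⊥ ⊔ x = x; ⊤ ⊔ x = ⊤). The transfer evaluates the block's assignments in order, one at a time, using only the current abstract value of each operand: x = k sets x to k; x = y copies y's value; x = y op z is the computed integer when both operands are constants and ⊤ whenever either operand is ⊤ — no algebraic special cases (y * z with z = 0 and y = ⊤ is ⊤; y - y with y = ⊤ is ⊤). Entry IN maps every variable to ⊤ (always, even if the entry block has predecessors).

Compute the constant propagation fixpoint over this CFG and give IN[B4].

Answer: {a: 0, b: ⊤, c: ⊤, d: 3, e: ⊤, f: 0}

Trace:
Fixpoint table:
  B0: | IN=(all ⊤) | OUT={c:0, d:0; rest ⊤}
  B1: | IN={c:0, d:0; rest ⊤} | OUT={a:0, c:0, d:0, f:0; rest ⊤}
  B2: | IN={a:0, c:0, d:0, f:0; rest ⊤} | OUT={a:0, c:0, d:0, f:0; rest ⊤}
  B3: | IN={a:0, c:0, d:0, f:0; rest ⊤} | OUT={a:0, c:0, d:3, f:0; rest ⊤}
  B4: | IN={a:0, d:3, f:0; rest ⊤} | OUT={a:0, b:2, c:2, d:3, f:0; rest ⊤}
  B5: | IN={a:0, b:2, c:2, d:3, f:0; rest ⊤} | OUT={a:0, b:2, c:2, d:3, f:0; rest ⊤}
  B6: | IN={a:0, b:2, c:2, d:3, f:0; rest ⊤} | OUT={a:0, b:2, c:2, d:3, f:-2; rest ⊤}
  B7: | IN={a:0, b:2, c:2, d:3, f:-2; rest ⊤} | OUT={a:-2, b:2, c:2, d:3; rest ⊤}
  B8: | IN=(all ⊤) | OUT=(all ⊤)
  B9: | IN=(all ⊤) | OUT={a:-4; rest ⊤}

Merge at B4: IN[B4] = OUT[B3] ⊔ OUT[B5] = {a: 0, b: ⊤, c: ⊤, d: 3, e: ⊤, f: 0}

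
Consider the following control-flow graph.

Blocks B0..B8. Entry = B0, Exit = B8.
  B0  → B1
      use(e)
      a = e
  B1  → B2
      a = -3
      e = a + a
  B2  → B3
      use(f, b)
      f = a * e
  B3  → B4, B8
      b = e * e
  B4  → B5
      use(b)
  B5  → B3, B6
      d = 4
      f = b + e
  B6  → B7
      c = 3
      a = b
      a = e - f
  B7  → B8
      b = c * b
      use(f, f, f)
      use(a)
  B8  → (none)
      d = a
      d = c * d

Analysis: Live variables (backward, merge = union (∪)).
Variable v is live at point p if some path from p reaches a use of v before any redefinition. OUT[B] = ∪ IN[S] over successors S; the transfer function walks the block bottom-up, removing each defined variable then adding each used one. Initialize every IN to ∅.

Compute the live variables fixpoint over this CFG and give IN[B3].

Per-block solution:
  B0:   IN={b, c, e, f}   OUT={b, c, f}
  B1:   IN={b, c, f}   OUT={a, b, c, e, f}
  B2:   IN={a, b, c, e, f}   OUT={a, c, e}
  B3:   IN={a, c, e}   OUT={a, b, c, e}
  B4:   IN={a, b, c, e}   OUT={a, b, c, e}
  B5:   IN={a, b, c, e}   OUT={a, b, c, e, f}
  B6:   IN={b, e, f}   OUT={a, b, c, f}
  B7:   IN={a, b, c, f}   OUT={a, c}
  B8:   IN={a, c}   OUT={}

Merge at B3: OUT[B3] = IN[B4] ⊔ IN[B8] = {a, b, c, e}
Applying B3's transfer function to that OUT value gives IN[B3] (row B3 above).

Answer: {a, c, e}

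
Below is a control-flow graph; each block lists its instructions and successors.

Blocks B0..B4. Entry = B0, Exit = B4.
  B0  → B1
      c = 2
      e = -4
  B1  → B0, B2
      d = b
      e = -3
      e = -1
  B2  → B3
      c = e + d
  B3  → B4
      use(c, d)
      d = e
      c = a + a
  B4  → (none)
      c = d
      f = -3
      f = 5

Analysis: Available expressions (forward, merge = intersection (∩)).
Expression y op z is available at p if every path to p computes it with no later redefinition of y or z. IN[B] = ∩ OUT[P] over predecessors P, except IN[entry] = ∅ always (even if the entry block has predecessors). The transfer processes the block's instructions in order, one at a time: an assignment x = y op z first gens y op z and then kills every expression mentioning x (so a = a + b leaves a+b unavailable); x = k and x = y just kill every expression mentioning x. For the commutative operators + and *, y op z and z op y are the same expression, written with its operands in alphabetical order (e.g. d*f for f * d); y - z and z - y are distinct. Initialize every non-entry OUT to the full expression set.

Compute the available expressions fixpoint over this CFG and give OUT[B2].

Fixpoint table:
  B0: | IN={} | OUT={}
  B1: | IN={} | OUT={}
  B2: | IN={} | OUT={d+e}
  B3: | IN={d+e} | OUT={a+a}
  B4: | IN={a+a} | OUT={a+a}

Merge at B2: IN[B2] = OUT[B1] = {}
Applying B2's transfer function to that IN value gives OUT[B2] (row B2 above).

Answer: {d+e}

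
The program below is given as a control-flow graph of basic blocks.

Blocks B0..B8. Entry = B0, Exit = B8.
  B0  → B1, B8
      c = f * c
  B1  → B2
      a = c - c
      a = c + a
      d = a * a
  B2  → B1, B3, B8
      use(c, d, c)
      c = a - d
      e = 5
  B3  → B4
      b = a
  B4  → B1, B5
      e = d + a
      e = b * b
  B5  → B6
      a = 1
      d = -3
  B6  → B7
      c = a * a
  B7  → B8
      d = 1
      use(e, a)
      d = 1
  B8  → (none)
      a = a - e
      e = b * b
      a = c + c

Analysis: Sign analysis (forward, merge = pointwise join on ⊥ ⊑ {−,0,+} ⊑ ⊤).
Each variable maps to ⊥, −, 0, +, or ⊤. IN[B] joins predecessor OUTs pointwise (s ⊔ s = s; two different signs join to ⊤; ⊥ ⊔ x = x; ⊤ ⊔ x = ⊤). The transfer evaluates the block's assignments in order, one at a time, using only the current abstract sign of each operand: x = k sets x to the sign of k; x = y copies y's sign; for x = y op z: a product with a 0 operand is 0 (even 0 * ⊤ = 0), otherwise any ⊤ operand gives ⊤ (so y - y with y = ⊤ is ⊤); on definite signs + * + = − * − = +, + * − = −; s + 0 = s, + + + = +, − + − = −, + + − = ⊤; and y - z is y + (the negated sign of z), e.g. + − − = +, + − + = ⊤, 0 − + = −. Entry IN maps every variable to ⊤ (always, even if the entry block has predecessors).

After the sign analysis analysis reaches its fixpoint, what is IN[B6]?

Per-block solution:
  B0: | IN=(all ⊤) | OUT=(all ⊤)
  B1: | IN=(all ⊤) | OUT=(all ⊤)
  B2: | IN=(all ⊤) | OUT={e:+; rest ⊤}
  B3: | IN={e:+; rest ⊤} | OUT={e:+; rest ⊤}
  B4: | IN={e:+; rest ⊤} | OUT=(all ⊤)
  B5: | IN=(all ⊤) | OUT={a:+, d:-; rest ⊤}
  B6: | IN={a:+, d:-; rest ⊤} | OUT={a:+, c:+, d:-; rest ⊤}
  B7: | IN={a:+, c:+, d:-; rest ⊤} | OUT={a:+, c:+, d:+; rest ⊤}
  B8: | IN=(all ⊤) | OUT=(all ⊤)

Merge at B6: IN[B6] = OUT[B5] = {a: +, b: ⊤, c: ⊤, d: -, e: ⊤, f: ⊤}

Answer: {a: +, b: ⊤, c: ⊤, d: -, e: ⊤, f: ⊤}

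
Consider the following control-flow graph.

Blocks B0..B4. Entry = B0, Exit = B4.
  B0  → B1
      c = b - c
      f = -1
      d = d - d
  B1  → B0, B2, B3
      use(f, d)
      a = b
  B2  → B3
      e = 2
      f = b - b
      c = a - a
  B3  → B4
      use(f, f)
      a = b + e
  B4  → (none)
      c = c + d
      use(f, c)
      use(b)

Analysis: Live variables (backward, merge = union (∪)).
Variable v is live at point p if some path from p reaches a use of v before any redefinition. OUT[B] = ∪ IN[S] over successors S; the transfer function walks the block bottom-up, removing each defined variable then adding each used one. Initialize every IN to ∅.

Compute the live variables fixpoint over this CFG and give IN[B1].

Per-block solution:
  B0:   IN={b, c, d, e}   OUT={b, c, d, e, f}
  B1:   IN={b, c, d, e, f}   OUT={a, b, c, d, e, f}
  B2:   IN={a, b, d}   OUT={b, c, d, e, f}
  B3:   IN={b, c, d, e, f}   OUT={b, c, d, f}
  B4:   IN={b, c, d, f}   OUT={}

Merge at B1: OUT[B1] = IN[B0] ⊔ IN[B2] ⊔ IN[B3] = {a, b, c, d, e, f}
Applying B1's transfer function to that OUT value gives IN[B1] (row B1 above).

Answer: {b, c, d, e, f}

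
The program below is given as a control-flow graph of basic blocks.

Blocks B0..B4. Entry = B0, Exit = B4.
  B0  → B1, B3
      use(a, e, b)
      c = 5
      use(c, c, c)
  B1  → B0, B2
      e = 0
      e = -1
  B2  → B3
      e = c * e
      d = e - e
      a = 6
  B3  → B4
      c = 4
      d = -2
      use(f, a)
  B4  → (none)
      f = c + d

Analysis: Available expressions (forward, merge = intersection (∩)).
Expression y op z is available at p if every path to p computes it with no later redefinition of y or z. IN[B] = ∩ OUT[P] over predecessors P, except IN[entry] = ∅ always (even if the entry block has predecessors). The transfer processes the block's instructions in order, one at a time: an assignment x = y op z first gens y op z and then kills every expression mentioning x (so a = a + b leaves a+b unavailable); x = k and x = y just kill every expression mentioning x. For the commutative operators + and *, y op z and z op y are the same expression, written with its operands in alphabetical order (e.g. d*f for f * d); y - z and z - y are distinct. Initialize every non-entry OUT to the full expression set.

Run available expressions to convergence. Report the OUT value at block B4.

Converged values:
  B0:   IN={}   OUT={}
  B1:   IN={}   OUT={}
  B2:   IN={}   OUT={e-e}
  B3:   IN={}   OUT={}
  B4:   IN={}   OUT={c+d}

Merge at B4: IN[B4] = OUT[B3] = {}
Applying B4's transfer function to that IN value gives OUT[B4] (row B4 above).

Answer: {c+d}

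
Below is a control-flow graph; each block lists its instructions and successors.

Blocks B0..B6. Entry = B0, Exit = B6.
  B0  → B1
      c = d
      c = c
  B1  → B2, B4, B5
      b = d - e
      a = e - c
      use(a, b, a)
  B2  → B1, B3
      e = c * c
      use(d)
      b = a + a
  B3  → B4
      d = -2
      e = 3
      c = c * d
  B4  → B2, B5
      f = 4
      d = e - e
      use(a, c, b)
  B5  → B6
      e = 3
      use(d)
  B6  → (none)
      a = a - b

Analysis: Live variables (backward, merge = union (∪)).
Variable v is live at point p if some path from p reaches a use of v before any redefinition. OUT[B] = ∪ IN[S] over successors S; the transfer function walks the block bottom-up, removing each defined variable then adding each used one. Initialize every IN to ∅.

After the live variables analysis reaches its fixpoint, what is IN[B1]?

Per-block solution:
  B0:  IN={d, e}  OUT={c, d, e}
  B1:  IN={c, d, e}  OUT={a, b, c, d, e}
  B2:  IN={a, c, d}  OUT={a, b, c, d, e}
  B3:  IN={a, b, c}  OUT={a, b, c, e}
  B4:  IN={a, b, c, e}  OUT={a, b, c, d}
  B5:  IN={a, b, d}  OUT={a, b}
  B6:  IN={a, b}  OUT={}

Merge at B1: OUT[B1] = IN[B2] ⊔ IN[B4] ⊔ IN[B5] = {a, b, c, d, e}
Applying B1's transfer function to that OUT value gives IN[B1] (row B1 above).

Answer: {c, d, e}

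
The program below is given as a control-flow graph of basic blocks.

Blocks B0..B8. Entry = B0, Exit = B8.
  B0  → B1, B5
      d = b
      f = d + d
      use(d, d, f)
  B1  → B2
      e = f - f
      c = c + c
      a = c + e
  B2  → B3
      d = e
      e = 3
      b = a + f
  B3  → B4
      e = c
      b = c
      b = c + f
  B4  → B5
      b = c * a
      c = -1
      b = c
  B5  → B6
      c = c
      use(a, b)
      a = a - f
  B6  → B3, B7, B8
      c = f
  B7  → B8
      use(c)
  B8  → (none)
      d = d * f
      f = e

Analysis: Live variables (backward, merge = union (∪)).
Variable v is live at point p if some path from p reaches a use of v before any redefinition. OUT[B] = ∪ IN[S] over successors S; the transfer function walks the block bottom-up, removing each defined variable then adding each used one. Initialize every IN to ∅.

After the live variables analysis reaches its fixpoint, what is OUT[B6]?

Fixpoint table:
  B0: | IN={a, b, c, e} | OUT={a, b, c, d, e, f}
  B1: | IN={c, f} | OUT={a, c, e, f}
  B2: | IN={a, c, e, f} | OUT={a, c, d, f}
  B3: | IN={a, c, d, f} | OUT={a, c, d, e, f}
  B4: | IN={a, c, d, e, f} | OUT={a, b, c, d, e, f}
  B5: | IN={a, b, c, d, e, f} | OUT={a, d, e, f}
  B6: | IN={a, d, e, f} | OUT={a, c, d, e, f}
  B7: | IN={c, d, e, f} | OUT={d, e, f}
  B8: | IN={d, e, f} | OUT={}

Merge at B6: OUT[B6] = IN[B3] ⊔ IN[B7] ⊔ IN[B8] = {a, c, d, e, f}

Answer: {a, c, d, e, f}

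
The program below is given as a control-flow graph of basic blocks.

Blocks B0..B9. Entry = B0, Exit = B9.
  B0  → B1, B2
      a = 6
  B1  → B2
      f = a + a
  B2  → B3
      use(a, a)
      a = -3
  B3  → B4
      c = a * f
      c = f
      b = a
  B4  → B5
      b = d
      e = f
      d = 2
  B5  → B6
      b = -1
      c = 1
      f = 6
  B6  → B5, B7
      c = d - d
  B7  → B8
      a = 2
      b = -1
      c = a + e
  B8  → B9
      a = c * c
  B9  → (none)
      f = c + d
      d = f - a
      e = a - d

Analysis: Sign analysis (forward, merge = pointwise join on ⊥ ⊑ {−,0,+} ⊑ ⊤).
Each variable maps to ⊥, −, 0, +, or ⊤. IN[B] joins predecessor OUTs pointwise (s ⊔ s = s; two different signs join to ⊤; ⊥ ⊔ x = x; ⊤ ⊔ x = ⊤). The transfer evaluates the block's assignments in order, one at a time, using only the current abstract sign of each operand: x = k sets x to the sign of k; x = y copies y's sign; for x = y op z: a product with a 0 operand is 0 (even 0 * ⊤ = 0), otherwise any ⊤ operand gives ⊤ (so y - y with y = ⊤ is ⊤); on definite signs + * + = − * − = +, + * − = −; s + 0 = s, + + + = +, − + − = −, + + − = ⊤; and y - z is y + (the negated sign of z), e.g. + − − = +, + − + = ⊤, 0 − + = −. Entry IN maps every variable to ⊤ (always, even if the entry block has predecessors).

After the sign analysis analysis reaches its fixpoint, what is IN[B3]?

Answer: {a: -, b: ⊤, c: ⊤, d: ⊤, e: ⊤, f: ⊤}

Trace:
Fixpoint table:
  B0: | IN=(all ⊤) | OUT={a:+; rest ⊤}
  B1: | IN={a:+; rest ⊤} | OUT={a:+, f:+; rest ⊤}
  B2: | IN={a:+; rest ⊤} | OUT={a:-; rest ⊤}
  B3: | IN={a:-; rest ⊤} | OUT={a:-, b:-; rest ⊤}
  B4: | IN={a:-, b:-; rest ⊤} | OUT={a:-, d:+; rest ⊤}
  B5: | IN={a:-, d:+; rest ⊤} | OUT={a:-, b:-, c:+, d:+, f:+; rest ⊤}
  B6: | IN={a:-, b:-, c:+, d:+, f:+; rest ⊤} | OUT={a:-, b:-, d:+, f:+; rest ⊤}
  B7: | IN={a:-, b:-, d:+, f:+; rest ⊤} | OUT={a:+, b:-, d:+, f:+; rest ⊤}
  B8: | IN={a:+, b:-, d:+, f:+; rest ⊤} | OUT={b:-, d:+, f:+; rest ⊤}
  B9: | IN={b:-, d:+, f:+; rest ⊤} | OUT={b:-; rest ⊤}

Merge at B3: IN[B3] = OUT[B2] = {a: -, b: ⊤, c: ⊤, d: ⊤, e: ⊤, f: ⊤}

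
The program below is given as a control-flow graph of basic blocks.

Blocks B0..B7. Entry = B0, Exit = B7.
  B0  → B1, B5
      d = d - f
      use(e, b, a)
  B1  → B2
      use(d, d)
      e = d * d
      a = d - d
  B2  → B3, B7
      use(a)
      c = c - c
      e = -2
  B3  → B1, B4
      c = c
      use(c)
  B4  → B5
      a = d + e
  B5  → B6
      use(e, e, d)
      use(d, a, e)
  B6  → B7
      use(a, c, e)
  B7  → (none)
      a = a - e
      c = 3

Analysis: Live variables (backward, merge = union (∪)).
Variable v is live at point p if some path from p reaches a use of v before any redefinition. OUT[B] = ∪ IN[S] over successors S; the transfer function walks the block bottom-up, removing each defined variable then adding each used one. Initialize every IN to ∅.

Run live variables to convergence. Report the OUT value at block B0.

Per-block solution:
  B0: | IN={a, b, c, d, e, f} | OUT={a, c, d, e}
  B1: | IN={c, d} | OUT={a, c, d}
  B2: | IN={a, c, d} | OUT={a, c, d, e}
  B3: | IN={c, d, e} | OUT={c, d, e}
  B4: | IN={c, d, e} | OUT={a, c, d, e}
  B5: | IN={a, c, d, e} | OUT={a, c, e}
  B6: | IN={a, c, e} | OUT={a, e}
  B7: | IN={a, e} | OUT={}

Merge at B0: OUT[B0] = IN[B1] ⊔ IN[B5] = {a, c, d, e}

Answer: {a, c, d, e}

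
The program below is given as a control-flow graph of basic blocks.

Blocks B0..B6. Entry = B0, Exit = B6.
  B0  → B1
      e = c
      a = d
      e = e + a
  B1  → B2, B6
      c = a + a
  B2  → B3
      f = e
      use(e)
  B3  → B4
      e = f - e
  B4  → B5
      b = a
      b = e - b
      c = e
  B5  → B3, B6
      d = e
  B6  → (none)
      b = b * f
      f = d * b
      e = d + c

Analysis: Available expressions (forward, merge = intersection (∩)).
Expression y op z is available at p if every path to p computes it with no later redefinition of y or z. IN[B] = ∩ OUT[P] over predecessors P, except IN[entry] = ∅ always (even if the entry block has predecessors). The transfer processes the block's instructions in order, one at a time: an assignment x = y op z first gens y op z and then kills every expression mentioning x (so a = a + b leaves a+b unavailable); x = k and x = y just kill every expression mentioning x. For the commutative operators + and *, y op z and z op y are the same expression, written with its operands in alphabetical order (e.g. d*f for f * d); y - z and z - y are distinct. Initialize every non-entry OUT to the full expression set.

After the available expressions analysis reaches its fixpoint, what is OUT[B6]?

Answer: {a+a, b*d, c+d}

Derivation:
Converged values:
  B0: | IN={} | OUT={}
  B1: | IN={} | OUT={a+a}
  B2: | IN={a+a} | OUT={a+a}
  B3: | IN={a+a} | OUT={a+a}
  B4: | IN={a+a} | OUT={a+a}
  B5: | IN={a+a} | OUT={a+a}
  B6: | IN={a+a} | OUT={a+a, b*d, c+d}

Merge at B6: IN[B6] = OUT[B1] ∩ OUT[B5] = {a+a}
Applying B6's transfer function to that IN value gives OUT[B6] (row B6 above).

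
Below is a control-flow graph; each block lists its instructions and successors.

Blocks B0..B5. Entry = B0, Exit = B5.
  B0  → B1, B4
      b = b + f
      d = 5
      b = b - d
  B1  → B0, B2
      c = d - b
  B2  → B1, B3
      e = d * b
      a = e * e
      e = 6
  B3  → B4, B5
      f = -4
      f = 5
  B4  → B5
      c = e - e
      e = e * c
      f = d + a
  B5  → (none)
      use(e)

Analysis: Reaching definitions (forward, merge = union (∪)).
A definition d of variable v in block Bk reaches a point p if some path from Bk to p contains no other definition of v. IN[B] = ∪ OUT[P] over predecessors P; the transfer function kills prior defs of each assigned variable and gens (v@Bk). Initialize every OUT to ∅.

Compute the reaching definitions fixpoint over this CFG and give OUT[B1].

Per-block solution:
  B0: | IN={a@B2, b@B0, c@B1, d@B0, e@B2} | OUT={a@B2, b@B0, c@B1, d@B0, e@B2}
  B1: | IN={a@B2, b@B0, c@B1, d@B0, e@B2} | OUT={a@B2, b@B0, c@B1, d@B0, e@B2}
  B2: | IN={a@B2, b@B0, c@B1, d@B0, e@B2} | OUT={a@B2, b@B0, c@B1, d@B0, e@B2}
  B3: | IN={a@B2, b@B0, c@B1, d@B0, e@B2} | OUT={a@B2, b@B0, c@B1, d@B0, e@B2, f@B3}
  B4: | IN={a@B2, b@B0, c@B1, d@B0, e@B2, f@B3} | OUT={a@B2, b@B0, c@B4, d@B0, e@B4, f@B4}
  B5: | IN={a@B2, b@B0, c@B1, c@B4, d@B0, e@B2, e@B4, f@B3, f@B4} | OUT={a@B2, b@B0, c@B1, c@B4, d@B0, e@B2, e@B4, f@B3, f@B4}

Merge at B1: IN[B1] = OUT[B0] ⊔ OUT[B2] = {a@B2, b@B0, c@B1, d@B0, e@B2}
Applying B1's transfer function to that IN value gives OUT[B1] (row B1 above).

Answer: {a@B2, b@B0, c@B1, d@B0, e@B2}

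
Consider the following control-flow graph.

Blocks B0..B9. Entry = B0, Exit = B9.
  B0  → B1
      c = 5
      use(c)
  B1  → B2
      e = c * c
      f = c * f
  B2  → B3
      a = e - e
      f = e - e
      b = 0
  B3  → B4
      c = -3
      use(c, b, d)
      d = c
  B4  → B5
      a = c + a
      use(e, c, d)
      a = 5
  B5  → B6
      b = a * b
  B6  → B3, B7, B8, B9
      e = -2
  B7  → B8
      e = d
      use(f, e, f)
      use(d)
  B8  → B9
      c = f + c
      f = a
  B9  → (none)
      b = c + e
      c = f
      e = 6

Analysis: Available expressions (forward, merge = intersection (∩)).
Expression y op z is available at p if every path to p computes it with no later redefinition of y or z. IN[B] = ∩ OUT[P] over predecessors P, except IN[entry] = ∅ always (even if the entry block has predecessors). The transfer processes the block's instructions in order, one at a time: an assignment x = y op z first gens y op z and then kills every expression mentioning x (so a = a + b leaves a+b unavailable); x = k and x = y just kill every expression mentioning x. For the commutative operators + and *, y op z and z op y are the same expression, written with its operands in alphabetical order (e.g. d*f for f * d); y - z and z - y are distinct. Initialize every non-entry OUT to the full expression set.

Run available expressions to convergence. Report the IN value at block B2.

Per-block solution:
  B0:   IN={}   OUT={}
  B1:   IN={}   OUT={c*c}
  B2:   IN={c*c}   OUT={c*c, e-e}
  B3:   IN={}   OUT={}
  B4:   IN={}   OUT={}
  B5:   IN={}   OUT={}
  B6:   IN={}   OUT={}
  B7:   IN={}   OUT={}
  B8:   IN={}   OUT={}
  B9:   IN={}   OUT={}

Merge at B2: IN[B2] = OUT[B1] = {c*c}

Answer: {c*c}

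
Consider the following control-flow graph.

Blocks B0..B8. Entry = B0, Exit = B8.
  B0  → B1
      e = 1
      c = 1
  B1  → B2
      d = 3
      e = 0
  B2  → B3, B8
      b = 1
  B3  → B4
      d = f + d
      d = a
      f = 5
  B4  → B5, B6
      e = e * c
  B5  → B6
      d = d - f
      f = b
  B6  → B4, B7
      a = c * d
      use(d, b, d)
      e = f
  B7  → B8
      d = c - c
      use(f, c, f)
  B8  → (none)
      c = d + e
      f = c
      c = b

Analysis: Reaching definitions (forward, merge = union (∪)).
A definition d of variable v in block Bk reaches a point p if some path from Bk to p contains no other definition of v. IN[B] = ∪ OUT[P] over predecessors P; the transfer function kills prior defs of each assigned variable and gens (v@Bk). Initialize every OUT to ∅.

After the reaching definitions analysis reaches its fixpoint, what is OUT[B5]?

Fixpoint table:
  B0:   IN={}   OUT={c@B0, e@B0}
  B1:   IN={c@B0, e@B0}   OUT={c@B0, d@B1, e@B1}
  B2:   IN={c@B0, d@B1, e@B1}   OUT={b@B2, c@B0, d@B1, e@B1}
  B3:   IN={b@B2, c@B0, d@B1, e@B1}   OUT={b@B2, c@B0, d@B3, e@B1, f@B3}
  B4:   IN={a@B6, b@B2, c@B0, d@B3, d@B5, e@B1, e@B6, f@B3, f@B5}   OUT={a@B6, b@B2, c@B0, d@B3, d@B5, e@B4, f@B3, f@B5}
  B5:   IN={a@B6, b@B2, c@B0, d@B3, d@B5, e@B4, f@B3, f@B5}   OUT={a@B6, b@B2, c@B0, d@B5, e@B4, f@B5}
  B6:   IN={a@B6, b@B2, c@B0, d@B3, d@B5, e@B4, f@B3, f@B5}   OUT={a@B6, b@B2, c@B0, d@B3, d@B5, e@B6, f@B3, f@B5}
  B7:   IN={a@B6, b@B2, c@B0, d@B3, d@B5, e@B6, f@B3, f@B5}   OUT={a@B6, b@B2, c@B0, d@B7, e@B6, f@B3, f@B5}
  B8:   IN={a@B6, b@B2, c@B0, d@B1, d@B7, e@B1, e@B6, f@B3, f@B5}   OUT={a@B6, b@B2, c@B8, d@B1, d@B7, e@B1, e@B6, f@B8}

Merge at B5: IN[B5] = OUT[B4] = {a@B6, b@B2, c@B0, d@B3, d@B5, e@B4, f@B3, f@B5}
Applying B5's transfer function to that IN value gives OUT[B5] (row B5 above).

Answer: {a@B6, b@B2, c@B0, d@B5, e@B4, f@B5}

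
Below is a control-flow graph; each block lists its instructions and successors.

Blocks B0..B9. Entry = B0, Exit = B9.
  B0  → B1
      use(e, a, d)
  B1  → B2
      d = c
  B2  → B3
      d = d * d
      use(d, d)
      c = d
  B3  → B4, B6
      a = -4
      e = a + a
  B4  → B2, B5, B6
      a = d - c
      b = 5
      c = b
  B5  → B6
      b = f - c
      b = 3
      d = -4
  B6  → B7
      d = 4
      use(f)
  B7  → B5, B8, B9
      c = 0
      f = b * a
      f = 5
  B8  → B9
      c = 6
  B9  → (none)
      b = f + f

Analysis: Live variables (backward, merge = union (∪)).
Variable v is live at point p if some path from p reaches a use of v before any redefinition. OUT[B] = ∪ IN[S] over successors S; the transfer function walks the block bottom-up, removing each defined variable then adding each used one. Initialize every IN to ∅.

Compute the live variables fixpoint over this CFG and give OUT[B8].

Fixpoint table:
  B0:  IN={a, b, c, d, e, f}  OUT={b, c, f}
  B1:  IN={b, c, f}  OUT={b, d, f}
  B2:  IN={b, d, f}  OUT={b, c, d, f}
  B3:  IN={b, c, d, f}  OUT={a, b, c, d, f}
  B4:  IN={c, d, f}  OUT={a, b, c, d, f}
  B5:  IN={a, c, f}  OUT={a, b, f}
  B6:  IN={a, b, f}  OUT={a, b}
  B7:  IN={a, b}  OUT={a, c, f}
  B8:  IN={f}  OUT={f}
  B9:  IN={f}  OUT={}

Merge at B8: OUT[B8] = IN[B9] = {f}

Answer: {f}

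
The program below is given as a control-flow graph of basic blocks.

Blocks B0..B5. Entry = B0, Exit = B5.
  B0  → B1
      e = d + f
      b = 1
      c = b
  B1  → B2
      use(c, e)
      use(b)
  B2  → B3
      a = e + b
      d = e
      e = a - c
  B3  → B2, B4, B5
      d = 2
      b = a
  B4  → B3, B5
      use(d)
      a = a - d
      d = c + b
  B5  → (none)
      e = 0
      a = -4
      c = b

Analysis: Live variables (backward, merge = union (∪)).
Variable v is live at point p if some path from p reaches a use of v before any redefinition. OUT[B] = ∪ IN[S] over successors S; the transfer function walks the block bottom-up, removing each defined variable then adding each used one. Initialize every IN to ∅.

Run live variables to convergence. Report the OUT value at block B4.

Converged values:
  B0:   IN={d, f}   OUT={b, c, e}
  B1:   IN={b, c, e}   OUT={b, c, e}
  B2:   IN={b, c, e}   OUT={a, c, e}
  B3:   IN={a, c, e}   OUT={a, b, c, d, e}
  B4:   IN={a, b, c, d, e}   OUT={a, b, c, e}
  B5:   IN={b}   OUT={}

Merge at B4: OUT[B4] = IN[B3] ⊔ IN[B5] = {a, b, c, e}

Answer: {a, b, c, e}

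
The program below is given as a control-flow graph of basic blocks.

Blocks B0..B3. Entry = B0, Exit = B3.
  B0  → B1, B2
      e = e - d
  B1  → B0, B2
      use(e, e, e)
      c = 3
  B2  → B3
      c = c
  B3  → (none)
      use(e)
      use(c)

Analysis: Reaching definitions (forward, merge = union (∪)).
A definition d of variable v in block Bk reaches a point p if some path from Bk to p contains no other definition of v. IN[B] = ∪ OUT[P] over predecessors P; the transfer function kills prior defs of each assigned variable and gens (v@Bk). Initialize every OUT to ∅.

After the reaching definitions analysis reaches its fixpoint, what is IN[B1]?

Answer: {c@B1, e@B0}

Working:
Per-block solution:
  B0:  IN={c@B1, e@B0}  OUT={c@B1, e@B0}
  B1:  IN={c@B1, e@B0}  OUT={c@B1, e@B0}
  B2:  IN={c@B1, e@B0}  OUT={c@B2, e@B0}
  B3:  IN={c@B2, e@B0}  OUT={c@B2, e@B0}

Merge at B1: IN[B1] = OUT[B0] = {c@B1, e@B0}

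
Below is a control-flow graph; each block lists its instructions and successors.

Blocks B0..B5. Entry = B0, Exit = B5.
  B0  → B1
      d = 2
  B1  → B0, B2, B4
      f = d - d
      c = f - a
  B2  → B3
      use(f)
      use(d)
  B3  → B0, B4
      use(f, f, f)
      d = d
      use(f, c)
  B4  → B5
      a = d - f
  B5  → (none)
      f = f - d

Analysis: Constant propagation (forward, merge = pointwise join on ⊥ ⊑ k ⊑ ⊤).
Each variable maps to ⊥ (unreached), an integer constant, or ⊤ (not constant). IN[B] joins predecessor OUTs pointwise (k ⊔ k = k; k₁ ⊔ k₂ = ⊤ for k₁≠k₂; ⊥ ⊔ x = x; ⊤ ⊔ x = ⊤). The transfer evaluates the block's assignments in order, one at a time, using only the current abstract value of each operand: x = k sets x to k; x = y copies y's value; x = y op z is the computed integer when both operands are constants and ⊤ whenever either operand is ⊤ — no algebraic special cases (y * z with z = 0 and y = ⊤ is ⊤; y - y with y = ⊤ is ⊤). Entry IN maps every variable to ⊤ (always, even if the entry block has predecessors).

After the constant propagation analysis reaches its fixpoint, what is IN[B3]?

Answer: {a: ⊤, b: ⊤, c: ⊤, d: 2, e: ⊤, f: 0}

Derivation:
Converged values:
  B0: | IN=(all ⊤) | OUT={d:2; rest ⊤}
  B1: | IN={d:2; rest ⊤} | OUT={d:2, f:0; rest ⊤}
  B2: | IN={d:2, f:0; rest ⊤} | OUT={d:2, f:0; rest ⊤}
  B3: | IN={d:2, f:0; rest ⊤} | OUT={d:2, f:0; rest ⊤}
  B4: | IN={d:2, f:0; rest ⊤} | OUT={a:2, d:2, f:0; rest ⊤}
  B5: | IN={a:2, d:2, f:0; rest ⊤} | OUT={a:2, d:2, f:-2; rest ⊤}

Merge at B3: IN[B3] = OUT[B2] = {a: ⊤, b: ⊤, c: ⊤, d: 2, e: ⊤, f: 0}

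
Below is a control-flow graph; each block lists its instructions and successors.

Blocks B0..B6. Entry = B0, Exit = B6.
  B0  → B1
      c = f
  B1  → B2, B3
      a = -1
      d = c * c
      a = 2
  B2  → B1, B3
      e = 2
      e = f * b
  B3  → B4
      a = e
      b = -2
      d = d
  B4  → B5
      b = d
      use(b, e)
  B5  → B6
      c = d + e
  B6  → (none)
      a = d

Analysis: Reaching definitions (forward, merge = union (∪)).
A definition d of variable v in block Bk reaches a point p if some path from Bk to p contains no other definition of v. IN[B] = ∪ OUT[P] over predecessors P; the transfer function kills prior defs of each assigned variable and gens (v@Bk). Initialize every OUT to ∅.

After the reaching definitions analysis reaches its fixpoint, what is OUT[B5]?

Per-block solution:
  B0: | IN={} | OUT={c@B0}
  B1: | IN={a@B1, c@B0, d@B1, e@B2} | OUT={a@B1, c@B0, d@B1, e@B2}
  B2: | IN={a@B1, c@B0, d@B1, e@B2} | OUT={a@B1, c@B0, d@B1, e@B2}
  B3: | IN={a@B1, c@B0, d@B1, e@B2} | OUT={a@B3, b@B3, c@B0, d@B3, e@B2}
  B4: | IN={a@B3, b@B3, c@B0, d@B3, e@B2} | OUT={a@B3, b@B4, c@B0, d@B3, e@B2}
  B5: | IN={a@B3, b@B4, c@B0, d@B3, e@B2} | OUT={a@B3, b@B4, c@B5, d@B3, e@B2}
  B6: | IN={a@B3, b@B4, c@B5, d@B3, e@B2} | OUT={a@B6, b@B4, c@B5, d@B3, e@B2}

Merge at B5: IN[B5] = OUT[B4] = {a@B3, b@B4, c@B0, d@B3, e@B2}
Applying B5's transfer function to that IN value gives OUT[B5] (row B5 above).

Answer: {a@B3, b@B4, c@B5, d@B3, e@B2}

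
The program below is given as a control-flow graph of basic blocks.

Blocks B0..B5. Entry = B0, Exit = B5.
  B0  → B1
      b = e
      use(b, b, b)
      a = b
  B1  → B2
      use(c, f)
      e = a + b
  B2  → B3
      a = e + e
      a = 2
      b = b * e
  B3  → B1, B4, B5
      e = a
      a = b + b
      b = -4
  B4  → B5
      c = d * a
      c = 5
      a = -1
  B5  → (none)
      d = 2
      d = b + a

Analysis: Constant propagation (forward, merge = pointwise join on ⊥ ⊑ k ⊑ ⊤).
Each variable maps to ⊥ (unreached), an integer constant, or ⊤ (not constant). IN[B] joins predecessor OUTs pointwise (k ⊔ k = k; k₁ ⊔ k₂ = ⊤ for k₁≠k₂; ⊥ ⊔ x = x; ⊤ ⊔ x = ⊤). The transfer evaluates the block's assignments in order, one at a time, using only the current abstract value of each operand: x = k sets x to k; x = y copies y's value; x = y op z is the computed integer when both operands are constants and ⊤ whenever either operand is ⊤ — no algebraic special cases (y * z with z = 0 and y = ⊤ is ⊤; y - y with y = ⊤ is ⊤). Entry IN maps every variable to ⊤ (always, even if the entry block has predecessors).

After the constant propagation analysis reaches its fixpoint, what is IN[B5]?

Converged values:
  B0: | IN=(all ⊤) | OUT=(all ⊤)
  B1: | IN=(all ⊤) | OUT=(all ⊤)
  B2: | IN=(all ⊤) | OUT={a:2; rest ⊤}
  B3: | IN={a:2; rest ⊤} | OUT={b:-4, e:2; rest ⊤}
  B4: | IN={b:-4, e:2; rest ⊤} | OUT={a:-1, b:-4, c:5, e:2; rest ⊤}
  B5: | IN={b:-4, e:2; rest ⊤} | OUT={b:-4, e:2; rest ⊤}

Merge at B5: IN[B5] = OUT[B3] ⊔ OUT[B4] = {a: ⊤, b: -4, c: ⊤, d: ⊤, e: 2, f: ⊤}

Answer: {a: ⊤, b: -4, c: ⊤, d: ⊤, e: 2, f: ⊤}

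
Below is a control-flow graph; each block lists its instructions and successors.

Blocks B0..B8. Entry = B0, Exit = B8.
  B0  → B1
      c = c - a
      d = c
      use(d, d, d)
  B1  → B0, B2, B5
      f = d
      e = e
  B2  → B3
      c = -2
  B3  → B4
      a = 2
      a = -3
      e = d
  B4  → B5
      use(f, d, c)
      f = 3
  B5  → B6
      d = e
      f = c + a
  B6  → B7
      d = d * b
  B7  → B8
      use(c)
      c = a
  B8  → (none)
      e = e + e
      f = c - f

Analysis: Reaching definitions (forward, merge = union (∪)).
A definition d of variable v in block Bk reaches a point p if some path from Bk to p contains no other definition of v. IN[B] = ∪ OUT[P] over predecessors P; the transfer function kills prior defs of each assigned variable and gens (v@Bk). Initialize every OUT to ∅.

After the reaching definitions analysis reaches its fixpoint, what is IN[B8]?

Answer: {a@B3, c@B7, d@B6, e@B1, e@B3, f@B5}

Working:
Per-block solution:
  B0: | IN={c@B0, d@B0, e@B1, f@B1} | OUT={c@B0, d@B0, e@B1, f@B1}
  B1: | IN={c@B0, d@B0, e@B1, f@B1} | OUT={c@B0, d@B0, e@B1, f@B1}
  B2: | IN={c@B0, d@B0, e@B1, f@B1} | OUT={c@B2, d@B0, e@B1, f@B1}
  B3: | IN={c@B2, d@B0, e@B1, f@B1} | OUT={a@B3, c@B2, d@B0, e@B3, f@B1}
  B4: | IN={a@B3, c@B2, d@B0, e@B3, f@B1} | OUT={a@B3, c@B2, d@B0, e@B3, f@B4}
  B5: | IN={a@B3, c@B0, c@B2, d@B0, e@B1, e@B3, f@B1, f@B4} | OUT={a@B3, c@B0, c@B2, d@B5, e@B1, e@B3, f@B5}
  B6: | IN={a@B3, c@B0, c@B2, d@B5, e@B1, e@B3, f@B5} | OUT={a@B3, c@B0, c@B2, d@B6, e@B1, e@B3, f@B5}
  B7: | IN={a@B3, c@B0, c@B2, d@B6, e@B1, e@B3, f@B5} | OUT={a@B3, c@B7, d@B6, e@B1, e@B3, f@B5}
  B8: | IN={a@B3, c@B7, d@B6, e@B1, e@B3, f@B5} | OUT={a@B3, c@B7, d@B6, e@B8, f@B8}

Merge at B8: IN[B8] = OUT[B7] = {a@B3, c@B7, d@B6, e@B1, e@B3, f@B5}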